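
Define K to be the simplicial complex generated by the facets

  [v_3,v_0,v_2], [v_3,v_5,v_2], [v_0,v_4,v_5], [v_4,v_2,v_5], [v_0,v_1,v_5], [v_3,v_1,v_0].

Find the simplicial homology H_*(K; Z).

Fix the vertex order v_0 < v_1 < v_2 < v_3 < v_4 < v_5 and write every simplex with vertices in increasing order. Then dim K = 2 and the simplices of K are:

  0-simplices (6): [v_0], [v_1], [v_2], [v_3], [v_4], [v_5]
  1-simplices (12): [v_0,v_1], [v_0,v_2], [v_0,v_3], [v_0,v_4], [v_0,v_5], [v_1,v_3], [v_1,v_5], [v_2,v_3], [v_2,v_4], [v_2,v_5], [v_3,v_5], [v_4,v_5]
  2-simplices (6): [v_0,v_1,v_3], [v_0,v_1,v_5], [v_0,v_2,v_3], [v_0,v_4,v_5], [v_2,v_3,v_5], [v_2,v_4,v_5]

Hence C_0 ≅ Z^6, C_1 ≅ Z^12, C_2 ≅ Z^6.

Boundary ∂_1: C_1 → C_0 maps an edge to its endpoints' difference, ∂[p,q] = q − p. For instance
  ∂[v_3,v_5] = [v_5] − [v_3].
The 6×12 boundary matrix has rank 5 and Smith normal form diag(1,1,1,1,1).

∂_2: C_2 → C_1 sends each 2-simplex [p,q,r] to [q,r] − [p,r] + [p,q]. For instance
  ∂[v_0,v_4,v_5] = [v_4,v_5] − [v_0,v_5] + [v_0,v_4],
  ∂[v_2,v_3,v_5] = [v_3,v_5] − [v_2,v_5] + [v_2,v_3].
The resulting 12×6 matrix has rank 6, and its Smith normal form has invariant factors (1,1,1,1,1,1).

Reading off H_k = ker ∂_k / im ∂_{k+1}:

  H_0: rank C_0 − rank ∂_1 = 6 − 5 = 1, and the invariant factors of ∂_1 are all 1, so H_0 = Z.
  H_1: rank ker ∂_1 − rank ∂_2 = (12 − 5) − 6 = 1, and the invariant factors of ∂_2 are all 1, so H_1 = Z.
  H_2: rank ker ∂_2 − rank ∂_3 = (6 − 6) − 0 = 0, and there is no ∂_3, so H_2 = 0.

(K is a triangulation of the cylinder S^1 x I.)

H_0 ≅ Z,  H_1 ≅ Z,  H_2 = 0.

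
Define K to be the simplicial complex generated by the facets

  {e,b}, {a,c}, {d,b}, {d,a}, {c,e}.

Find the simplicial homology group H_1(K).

Order the vertices as a < b < c < d < e. Listing each simplex with vertices in this order, K has dimension 1 with simplices:

  0-simplices (5): a, b, c, d, e
  1-simplices (5): ac, ad, bd, be, ce

Hence C_0 ≅ Z^5, C_1 ≅ Z^5.

Boundary ∂_1: C_1 → C_0 maps an edge to its endpoints' difference, ∂[p,q] = q − p. For instance
  ∂bd = d − b.
This gives a 5×5 integer matrix of rank 4; reducing to Smith normal form yields diagonal entries (1,1,1,1).

Now H_k = ker ∂_k / im ∂_{k+1}, so:

  H_1: rank ker ∂_1 − rank ∂_2 = (5 − 4) − 0 = 1, and there is no ∂_2, so H_1 = Z.

(K is a triangulation of the circle S^1.)

H_1 = Z.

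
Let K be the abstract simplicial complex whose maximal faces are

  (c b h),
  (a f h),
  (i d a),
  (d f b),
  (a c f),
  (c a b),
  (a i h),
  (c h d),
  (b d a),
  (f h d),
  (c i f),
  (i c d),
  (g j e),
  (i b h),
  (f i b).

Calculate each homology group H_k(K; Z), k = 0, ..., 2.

Fix the vertex order a < b < c < d < e < f < g < h < i < j and write every simplex with vertices in increasing order. Then dim K = 2 and the simplices of K are:

  0-simplices (10): a, b, c, d, e, f, g, h, i, j
  1-simplices (24): ab, ac, ad, af, ah, ai, bc, bd, bf, bh, bi, cd, cf, ch, ci, df, dh, di, eg, ej, fh, fi, gj, hi
  2-simplices (15): abc, abd, acf, adi, afh, ahi, bch, bdf, bfi, bhi, cdh, cdi, cfi, dfh, egj

Hence C_0 ≅ Z^10, C_1 ≅ Z^24, C_2 ≅ Z^15.

The boundary map ∂_1: C_1 → C_0 is given by ∂[p,q] = [q] − [p]. For instance
  ∂ch = h − c.
This gives a 10×24 integer matrix of rank 8; reducing to Smith normal form yields diagonal entries (1,1,1,1,1,1,1,1).

∂_2: C_2 → C_1 sends each 2-simplex [p,q,r] to [q,r] − [p,r] + [p,q]. For instance
  ∂bch = ch − bh + bc,
  ∂cdi = di − ci + cd.
This gives a 24×15 integer matrix of rank 14; reducing to Smith normal form yields diagonal entries (1,1,1,1,1,1,1,1,1,1,1,1,1,1).

Reading off H_k = ker ∂_k / im ∂_{k+1}:

  H_0: rank C_0 − rank ∂_1 = 10 − 8 = 2, and the invariant factors of ∂_1 are all 1, so H_0 = Z^2.
  H_1: rank ker ∂_1 − rank ∂_2 = (24 − 8) − 14 = 2, and the invariant factors of ∂_2 are all 1, so H_1 = Z^2.
  H_2: rank ker ∂_2 − rank ∂_3 = (15 − 14) − 0 = 1, and there is no ∂_3, so H_2 = Z.

As a check, the Euler characteristic is 10 − 24 + 15 = 1, which agrees with 2 − 2 + 1 = 1.

H_0 ≅ Z^2,  H_1 ≅ Z^2,  H_2 ≅ Z.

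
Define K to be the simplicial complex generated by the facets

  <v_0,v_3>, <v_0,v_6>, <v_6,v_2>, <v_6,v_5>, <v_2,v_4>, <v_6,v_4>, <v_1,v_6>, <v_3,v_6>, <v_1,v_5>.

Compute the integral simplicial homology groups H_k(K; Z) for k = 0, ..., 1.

H_0 ≅ Z,  H_1 ≅ Z^3.

We work with the vertex ordering v_0 < v_1 < v_2 < v_3 < v_4 < v_5 < v_6. The simplices of K, each written with vertices in increasing order, are:

  0-simplices (7): [v_0], [v_1], [v_2], [v_3], [v_4], [v_5], [v_6]
  1-simplices (9): [v_0,v_3], [v_0,v_6], [v_1,v_5], [v_1,v_6], [v_2,v_4], [v_2,v_6], [v_3,v_6], [v_4,v_6], [v_5,v_6]

so the chain groups are C_0 ≅ Z^7, C_1 ≅ Z^9.

The boundary map ∂_1: C_1 → C_0 is given by ∂[p,q] = [q] − [p].
This gives a 7×9 integer matrix of rank 6; reducing to Smith normal form yields diagonal entries (1,1,1,1,1,1).

From H_k ≅ ker(∂_k) / im(∂_{k+1}) we obtain:

  H_0: rank C_0 − rank ∂_1 = 7 − 6 = 1, and the invariant factors of ∂_1 are all 1, so H_0 = Z.
  H_1: rank ker ∂_1 − rank ∂_2 = (9 − 6) − 0 = 3, and there is no ∂_2, so H_1 = Z^3.

As a check, the Euler characteristic is 7 − 9 = -2, which agrees with 1 − 3 = -2.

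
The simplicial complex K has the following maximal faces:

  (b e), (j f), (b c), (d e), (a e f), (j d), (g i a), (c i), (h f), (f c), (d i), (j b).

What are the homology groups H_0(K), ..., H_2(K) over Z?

H_0 = Z,  H_1 = Z^5,  H_2 = 0.

Fix the vertex order a < b < c < d < e < f < g < h < i < j and write every simplex with vertices in increasing order. Then dim K = 2 and the simplices of K are:

  0-simplices (10): a, b, c, d, e, f, g, h, i, j
  1-simplices (16): ae, af, ag, ai, bc, be, bj, cf, ci, de, di, dj, ef, fh, fj, gi
  2-simplices (2): aef, agi

giving chain groups C_0 ≅ Z^10, C_1 ≅ Z^16, C_2 ≅ Z^2.

The boundary map ∂_1: C_1 → C_0 sends each edge [p,q] (with p < q) to q − p. For instance
  ∂gi = i − g.
This gives a 10×16 integer matrix of rank 9; reducing to Smith normal form yields diagonal entries (1,1,1,1,1,1,1,1,1).

The boundary map ∂_2: C_2 → C_1 sends each 2-simplex [p,q,r] to [q,r] − [p,r] + [p,q]. For instance
  ∂agi = gi − ai + ag,
  ∂aef = ef − af + ae.
The 16×2 boundary matrix has rank 2 and Smith normal form diag(1,1).

Computing H_k = (kernel of ∂_k) / (image of ∂_{k+1}):

  H_0: rank C_0 − rank ∂_1 = 10 − 9 = 1, and the invariant factors of ∂_1 are all 1, so H_0 ≅ Z.
  H_1: rank ker ∂_1 − rank ∂_2 = (16 − 9) − 2 = 5, and the invariant factors of ∂_2 are all 1, so H_1 ≅ Z^5.
  H_2: rank ker ∂_2 − rank ∂_3 = (2 − 2) − 0 = 0, and there is no ∂_3, so H_2 ≅ 0.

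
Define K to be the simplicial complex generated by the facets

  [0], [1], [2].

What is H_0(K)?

We work with the vertex ordering 0 < 1 < 2. The simplices of K, each written with vertices in increasing order, are:

  0-simplices (3): [0], [1], [2]

giving chain groups C_0 ≅ Z^3.

Computing H_k = (kernel of ∂_k) / (image of ∂_{k+1}):

  H_0: rank C_0 − rank ∂_1 = 3 − 0 = 3, and there is no ∂_1, so H_0 ≅ Z^3.

(K is a triangulation of a set of 3 points.)

H_0 = Z^3.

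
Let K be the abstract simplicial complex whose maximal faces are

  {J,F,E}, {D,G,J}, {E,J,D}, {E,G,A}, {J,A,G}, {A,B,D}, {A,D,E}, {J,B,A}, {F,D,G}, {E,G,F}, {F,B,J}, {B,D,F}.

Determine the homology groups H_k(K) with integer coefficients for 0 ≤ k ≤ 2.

Fix the vertex order A < B < D < E < F < G < J and write every simplex with vertices in increasing order. Then dim K = 2 and the simplices of K are:

  0-simplices (7): A, B, D, E, F, G, J
  1-simplices (18): AB, AD, AE, AG, AJ, BD, BF, BJ, DE, DF, DG, DJ, EF, EG, EJ, FG, FJ, GJ
  2-simplices (12): ABD, ABJ, ADE, AEG, AGJ, BDF, BFJ, DEJ, DFG, DGJ, EFG, EFJ

Hence C_0 ≅ Z^7, C_1 ≅ Z^18, C_2 ≅ Z^12.

∂_1: C_1 → C_0 maps an edge to its endpoints' difference, ∂[p,q] = q − p. For instance
  ∂AG = G − A.
The 7×18 boundary matrix has rank 6 and Smith normal form diag(1,1,1,1,1,1).

The boundary map ∂_2: C_2 → C_1 sends each 2-simplex [p,q,r] to [q,r] − [p,r] + [p,q]. For instance
  ∂ABD = BD − AD + AB,
  ∂AEG = EG − AG + AE.
This gives a 18×12 integer matrix of rank 12; reducing to Smith normal form yields diagonal entries (1,1,1,1,1,1,1,1,1,1,1,2).

Computing H_k = (kernel of ∂_k) / (image of ∂_{k+1}):

  H_0: rank C_0 − rank ∂_1 = 7 − 6 = 1, and the invariant factors of ∂_1 are all 1, so H_0 ≅ Z.
  H_1: rank ker ∂_1 − rank ∂_2 = (18 − 6) − 12 = 0, and ∂_2 has invariant factor 2 > 1, so H_1 ≅ Z_2.
  H_2: rank ker ∂_2 − rank ∂_3 = (12 − 12) − 0 = 0, and there is no ∂_3, so H_2 ≅ 0.

As a check, the Euler characteristic is 7 − 18 + 12 = 1, which agrees with 1 − 0 + 0 = 1.

H_0 ≅ Z,  H_1 ≅ Z_2,  H_2 = 0.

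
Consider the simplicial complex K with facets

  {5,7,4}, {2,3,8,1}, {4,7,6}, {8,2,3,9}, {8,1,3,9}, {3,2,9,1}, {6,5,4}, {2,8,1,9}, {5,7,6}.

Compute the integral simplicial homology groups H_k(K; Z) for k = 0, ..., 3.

Fix the vertex order 1 < 2 < 3 < 4 < 5 < 6 < 7 < 8 < 9 and write every simplex with vertices in increasing order. Then dim K = 3 and the simplices of K are:

  0-simplices (9): [1], [2], [3], [4], [5], [6], [7], [8], [9]
  1-simplices (16): [1,2], [1,3], [1,8], [1,9], [2,3], [2,8], [2,9], [3,8], [3,9], [4,5], [4,6], [4,7], [5,6], [5,7], [6,7], [8,9]
  2-simplices (14): [1,2,3], [1,2,8], [1,2,9], [1,3,8], [1,3,9], [1,8,9], [2,3,8], [2,3,9], [2,8,9], [3,8,9], [4,5,6], [4,5,7], [4,6,7], [5,6,7]
  3-simplices (5): [1,2,3,8], [1,2,3,9], [1,2,8,9], [1,3,8,9], [2,3,8,9]

so the chain groups are C_0 ≅ Z^9, C_1 ≅ Z^16, C_2 ≅ Z^14, C_3 ≅ Z^5.

Boundary ∂_1: C_1 → C_0 maps an edge to its endpoints' difference, ∂[p,q] = q − p. For instance
  ∂[3,9] = [9] − [3].
As a 9×16 matrix over Z this has rank 7, with invariant factors (1,1,1,1,1,1,1).

∂_2: C_2 → C_1 acts by ∂[p,q,r] = [q,r] − [p,r] + [p,q]. For instance
  ∂[1,3,8] = [3,8] − [1,8] + [1,3],
  ∂[1,8,9] = [8,9] − [1,9] + [1,8].
As a 16×14 matrix over Z this has rank 9, with invariant factors (1,1,1,1,1,1,1,1,1).

The boundary map ∂_3: C_3 → C_2 sends each 3-simplex σ to the alternating sum Σ_i (−1)^i (σ with its i-th vertex removed). For instance
  ∂[2,3,8,9] = [3,8,9] − [2,8,9] + [2,3,9] − [2,3,8],
  ∂[1,3,8,9] = [3,8,9] − [1,8,9] + [1,3,9] − [1,3,8].
This gives a 14×5 integer matrix of rank 4; reducing to Smith normal form yields diagonal entries (1,1,1,1).

From H_k ≅ ker(∂_k) / im(∂_{k+1}) we obtain:

  H_0: rank C_0 − rank ∂_1 = 9 − 7 = 2, and the invariant factors of ∂_1 are all 1, so H_0 = Z^2.
  H_1: rank ker ∂_1 − rank ∂_2 = (16 − 7) − 9 = 0, and the invariant factors of ∂_2 are all 1, so H_1 = 0.
  H_2: rank ker ∂_2 − rank ∂_3 = (14 − 9) − 4 = 1, and the invariant factors of ∂_3 are all 1, so H_2 = Z.
  H_3: rank ker ∂_3 − rank ∂_4 = (5 − 4) − 0 = 1, and there is no ∂_4, so H_3 = Z.

As a check, the Euler characteristic is 9 − 16 + 14 − 5 = 2, which agrees with 2 − 0 + 1 − 1 = 2.

H_0 ≅ Z^2,  H_1 = 0,  H_2 ≅ Z,  H_3 ≅ Z.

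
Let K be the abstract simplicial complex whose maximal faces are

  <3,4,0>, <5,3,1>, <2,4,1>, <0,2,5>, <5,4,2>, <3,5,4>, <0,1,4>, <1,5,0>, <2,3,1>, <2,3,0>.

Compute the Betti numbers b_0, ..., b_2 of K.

Take the total order 0 < 1 < 2 < 3 < 4 < 5 on the vertex set. Then K (dimension 2) consists of the simplices:

  0-simplices (6): [0], [1], [2], [3], [4], [5]
  1-simplices (15): [0,1], [0,2], [0,3], [0,4], [0,5], [1,2], [1,3], [1,4], [1,5], [2,3], [2,4], [2,5], [3,4], [3,5], [4,5]
  2-simplices (10): [0,1,4], [0,1,5], [0,2,3], [0,2,5], [0,3,4], [1,2,3], [1,2,4], [1,3,5], [2,4,5], [3,4,5]

giving chain groups C_0 ≅ Z^6, C_1 ≅ Z^15, C_2 ≅ Z^10.

The boundary map ∂_1: C_1 → C_0 maps an edge to its endpoints' difference, ∂[p,q] = q − p. For instance
  ∂[2,5] = [5] − [2].
As a 6×15 matrix over Z this has rank 5, with invariant factors (1,1,1,1,1).

The boundary map ∂_2: C_2 → C_1 maps a triangle to the signed sum of its edges. For instance
  ∂[0,1,4] = [1,4] − [0,4] + [0,1],
  ∂[0,1,5] = [1,5] − [0,5] + [0,1].
As a 15×10 matrix over Z this has rank 10, with invariant factors (1,1,1,1,1,1,1,1,1,2).

Computing H_k = (kernel of ∂_k) / (image of ∂_{k+1}):

  H_0: rank C_0 − rank ∂_1 = 6 − 5 = 1, and the invariant factors of ∂_1 are all 1, so H_0 ≅ Z.
  H_1: rank ker ∂_1 − rank ∂_2 = (15 − 5) − 10 = 0, and ∂_2 has invariant factor 2 > 1, so H_1 ≅ Z/2.
  H_2: rank ker ∂_2 − rank ∂_3 = (10 − 10) − 0 = 0, and there is no ∂_3, so H_2 ≅ 0.

(K is a triangulation of the real projective plane RP^2.)

Hence the Betti numbers are b_0 = 1, b_1 = 0, b_2 = 0.

b_0 = 1, b_1 = 0, b_2 = 0.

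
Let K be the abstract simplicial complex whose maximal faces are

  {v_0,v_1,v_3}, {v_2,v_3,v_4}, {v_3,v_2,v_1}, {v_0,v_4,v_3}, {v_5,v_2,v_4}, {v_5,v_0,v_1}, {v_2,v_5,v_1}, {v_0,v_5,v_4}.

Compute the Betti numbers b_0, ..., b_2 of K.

b_0 = 1, b_1 = 0, b_2 = 1.

Fix the vertex order v_0 < v_1 < v_2 < v_3 < v_4 < v_5 and write every simplex with vertices in increasing order. Then dim K = 2 and the simplices of K are:

  0-simplices (6): [v_0], [v_1], [v_2], [v_3], [v_4], [v_5]
  1-simplices (12): [v_0,v_1], [v_0,v_3], [v_0,v_4], [v_0,v_5], [v_1,v_2], [v_1,v_3], [v_1,v_5], [v_2,v_3], [v_2,v_4], [v_2,v_5], [v_3,v_4], [v_4,v_5]
  2-simplices (8): [v_0,v_1,v_3], [v_0,v_1,v_5], [v_0,v_3,v_4], [v_0,v_4,v_5], [v_1,v_2,v_3], [v_1,v_2,v_5], [v_2,v_3,v_4], [v_2,v_4,v_5]

giving chain groups C_0 ≅ Z^6, C_1 ≅ Z^12, C_2 ≅ Z^8.

The boundary map ∂_1: C_1 → C_0 sends each edge [p,q] (with p < q) to q − p. For instance
  ∂[v_0,v_5] = [v_5] − [v_0].
The 6×12 boundary matrix has rank 5 and Smith normal form diag(1,1,1,1,1).

The boundary map ∂_2: C_2 → C_1 sends each 2-simplex [p,q,r] to [q,r] − [p,r] + [p,q]. For instance
  ∂[v_0,v_1,v_5] = [v_1,v_5] − [v_0,v_5] + [v_0,v_1],
  ∂[v_0,v_1,v_3] = [v_1,v_3] − [v_0,v_3] + [v_0,v_1].
This gives a 12×8 integer matrix of rank 7; reducing to Smith normal form yields diagonal entries (1,1,1,1,1,1,1).

Now H_k = ker ∂_k / im ∂_{k+1}, so:

  H_0: rank C_0 − rank ∂_1 = 6 − 5 = 1, and the invariant factors of ∂_1 are all 1, so H_0 = Z.
  H_1: rank ker ∂_1 − rank ∂_2 = (12 − 5) − 7 = 0, and the invariant factors of ∂_2 are all 1, so H_1 = 0.
  H_2: rank ker ∂_2 − rank ∂_3 = (8 − 7) − 0 = 1, and there is no ∂_3, so H_2 = Z.

(K is a triangulation of the 2-sphere S^2.)

Hence the Betti numbers are b_0 = 1, b_1 = 0, b_2 = 1.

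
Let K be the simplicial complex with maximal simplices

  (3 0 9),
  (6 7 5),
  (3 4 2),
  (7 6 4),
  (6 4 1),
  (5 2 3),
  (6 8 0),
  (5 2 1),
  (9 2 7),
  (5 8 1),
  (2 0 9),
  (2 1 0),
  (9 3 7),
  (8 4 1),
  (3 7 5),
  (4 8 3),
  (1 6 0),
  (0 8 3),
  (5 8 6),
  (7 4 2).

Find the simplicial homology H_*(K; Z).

Take the total order 0 < 1 < 2 < 3 < 4 < 5 < 6 < 7 < 8 < 9 on the vertex set. Then K (dimension 2) consists of the simplices:

  0-simplices (10): [0], [1], [2], [3], [4], [5], [6], [7], [8], [9]
  1-simplices (30): (30 of them)
  2-simplices (20): (20 of them)

so the chain groups are C_0 ≅ Z^10, C_1 ≅ Z^30, C_2 ≅ Z^20.

Boundary ∂_1: C_1 → C_0 sends each edge [p,q] (with p < q) to q − p.
The resulting 10×30 matrix has rank 9, and its Smith normal form has invariant factors (1,1,1,1,1,1,1,1,1).

∂_2: C_2 → C_1 acts by ∂[p,q,r] = [q,r] − [p,r] + [p,q]. For instance
  ∂[5,6,8] = [6,8] − [5,8] + [5,6],
  ∂[3,7,9] = [7,9] − [3,9] + [3,7].
The 30×20 boundary matrix has rank 20 and Smith normal form diag(1,1,1,1,1,1,1,1,1,1,1,1,1,1,1,1,1,1,1,2).

From H_k ≅ ker(∂_k) / im(∂_{k+1}) we obtain:

  H_0: rank C_0 − rank ∂_1 = 10 − 9 = 1, and the invariant factors of ∂_1 are all 1, so H_0 ≅ Z.
  H_1: rank ker ∂_1 − rank ∂_2 = (30 − 9) − 20 = 1, and ∂_2 has invariant factor 2 > 1, so H_1 ≅ Z × Z/2.
  H_2: rank ker ∂_2 − rank ∂_3 = (20 − 20) − 0 = 0, and there is no ∂_3, so H_2 ≅ 0.

(K is a triangulation of the Klein bottle.)

H_0 = Z,  H_1 = Z × Z/2,  H_2 = 0.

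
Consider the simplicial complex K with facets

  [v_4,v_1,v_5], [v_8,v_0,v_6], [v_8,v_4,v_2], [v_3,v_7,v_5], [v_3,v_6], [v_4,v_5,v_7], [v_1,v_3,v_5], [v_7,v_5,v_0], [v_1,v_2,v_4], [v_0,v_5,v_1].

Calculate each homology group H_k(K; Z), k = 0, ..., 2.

H_0 = Z,  H_1 = Z^2,  H_2 = 0.

We work with the vertex ordering v_0 < v_1 < v_2 < v_3 < v_4 < v_5 < v_6 < v_7 < v_8. The simplices of K, each written with vertices in increasing order, are:

  0-simplices (9): [v_0], [v_1], [v_2], [v_3], [v_4], [v_5], [v_6], [v_7], [v_8]
  1-simplices (19): (19 of them)
  2-simplices (9): [v_0,v_1,v_5], [v_0,v_5,v_7], [v_0,v_6,v_8], [v_1,v_2,v_4], [v_1,v_3,v_5], [v_1,v_4,v_5], [v_2,v_4,v_8], [v_3,v_5,v_7], [v_4,v_5,v_7]

Hence C_0 ≅ Z^9, C_1 ≅ Z^19, C_2 ≅ Z^9.

Boundary ∂_1: C_1 → C_0 is given by ∂[p,q] = [q] − [p]. For instance
  ∂[v_0,v_6] = [v_6] − [v_0].
As a 9×19 matrix over Z this has rank 8, with invariant factors (1,1,1,1,1,1,1,1).

The boundary map ∂_2: C_2 → C_1 sends each 2-simplex [p,q,r] to [q,r] − [p,r] + [p,q]. For instance
  ∂[v_1,v_4,v_5] = [v_4,v_5] − [v_1,v_5] + [v_1,v_4],
  ∂[v_3,v_5,v_7] = [v_5,v_7] − [v_3,v_7] + [v_3,v_5].
As a 19×9 matrix over Z this has rank 9, with invariant factors (1,1,1,1,1,1,1,1,1).

Now H_k = ker ∂_k / im ∂_{k+1}, so:

  H_0: rank C_0 − rank ∂_1 = 9 − 8 = 1, and the invariant factors of ∂_1 are all 1, so H_0 = Z.
  H_1: rank ker ∂_1 − rank ∂_2 = (19 − 8) − 9 = 2, and the invariant factors of ∂_2 are all 1, so H_1 = Z^2.
  H_2: rank ker ∂_2 − rank ∂_3 = (9 − 9) − 0 = 0, and there is no ∂_3, so H_2 = 0.

As a check, the Euler characteristic is 9 − 19 + 9 = -1, which agrees with 1 − 2 + 0 = -1.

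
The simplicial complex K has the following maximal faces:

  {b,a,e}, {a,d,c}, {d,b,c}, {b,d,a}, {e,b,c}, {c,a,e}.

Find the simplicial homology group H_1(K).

Fix the vertex order a < b < c < d < e and write every simplex with vertices in increasing order. Then dim K = 2 and the simplices of K are:

  0-simplices (5): a, b, c, d, e
  1-simplices (9): ab, ac, ad, ae, bc, bd, be, cd, ce
  2-simplices (6): abd, abe, acd, ace, bcd, bce

Hence C_0 ≅ Z^5, C_1 ≅ Z^9, C_2 ≅ Z^6.

The boundary map ∂_1: C_1 → C_0 is given by ∂[p,q] = [q] − [p]. For instance
  ∂be = e − b.
The resulting 5×9 matrix has rank 4, and its Smith normal form has invariant factors (1,1,1,1).

The boundary map ∂_2: C_2 → C_1 acts by ∂[p,q,r] = [q,r] − [p,r] + [p,q]. For instance
  ∂bce = ce − be + bc,
  ∂abd = bd − ad + ab.
The resulting 9×6 matrix has rank 5, and its Smith normal form has invariant factors (1,1,1,1,1).

Computing H_k = (kernel of ∂_k) / (image of ∂_{k+1}):

  H_1: rank ker ∂_1 − rank ∂_2 = (9 − 4) − 5 = 0, and the invariant factors of ∂_2 are all 1, so H_1 = 0.

H_1 = 0.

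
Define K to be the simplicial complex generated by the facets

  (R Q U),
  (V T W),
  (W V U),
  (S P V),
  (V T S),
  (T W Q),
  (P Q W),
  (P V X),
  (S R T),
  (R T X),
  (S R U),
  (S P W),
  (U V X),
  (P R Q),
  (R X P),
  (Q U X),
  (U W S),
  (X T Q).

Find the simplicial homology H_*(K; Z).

H_0 ≅ Z,  H_1 ≅ Z ⊕ Z/2,  H_2 = 0.

We work with the vertex ordering P < Q < R < S < T < U < V < W < X. The simplices of K, each written with vertices in increasing order, are:

  0-simplices (9): P, Q, R, S, T, U, V, W, X
  1-simplices (27): PQ, PR, PS, PV, PW, PX, QR, QT, QU, QW, QX, RS, RT, RU, RX, ST, SU, SV, SW, TV, TW, TX, UV, UW, UX, VW, VX
  2-simplices (18): PQR, PQW, PRX, PSV, PSW, PVX, QRU, QTW, QTX, QUX, RST, RSU, RTX, STV, SUW, TVW, UVW, UVX

so the chain groups are C_0 ≅ Z^9, C_1 ≅ Z^27, C_2 ≅ Z^18.

∂_1: C_1 → C_0 maps an edge to its endpoints' difference, ∂[p,q] = q − p. For instance
  ∂PX = X − P.
As a 9×27 matrix over Z this has rank 8, with invariant factors (1,1,1,1,1,1,1,1).

∂_2: C_2 → C_1 acts by ∂[p,q,r] = [q,r] − [p,r] + [p,q]. For instance
  ∂PQW = QW − PW + PQ,
  ∂STV = TV − SV + ST.
The resulting 27×18 matrix has rank 18, and its Smith normal form has invariant factors (1,1,1,1,1,1,1,1,1,1,1,1,1,1,1,1,1,2).

Reading off H_k = ker ∂_k / im ∂_{k+1}:

  H_0: rank C_0 − rank ∂_1 = 9 − 8 = 1, and the invariant factors of ∂_1 are all 1, so H_0 ≅ Z.
  H_1: rank ker ∂_1 − rank ∂_2 = (27 − 8) − 18 = 1, and ∂_2 has invariant factor 2 > 1, so H_1 ≅ Z ⊕ Z/2.
  H_2: rank ker ∂_2 − rank ∂_3 = (18 − 18) − 0 = 0, and there is no ∂_3, so H_2 ≅ 0.

(K is a triangulation of the Klein bottle.)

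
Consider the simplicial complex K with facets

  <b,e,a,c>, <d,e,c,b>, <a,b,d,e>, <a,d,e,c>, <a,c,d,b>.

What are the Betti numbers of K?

Fix the vertex order a < b < c < d < e and write every simplex with vertices in increasing order. Then dim K = 3 and the simplices of K are:

  0-simplices (5): a, b, c, d, e
  1-simplices (10): ab, ac, ad, ae, bc, bd, be, cd, ce, de
  2-simplices (10): abc, abd, abe, acd, ace, ade, bcd, bce, bde, cde
  3-simplices (5): abcd, abce, abde, acde, bcde

giving chain groups C_0 ≅ Z^5, C_1 ≅ Z^10, C_2 ≅ Z^10, C_3 ≅ Z^5.

Boundary ∂_1: C_1 → C_0 sends each edge [p,q] (with p < q) to q − p. For instance
  ∂ad = d − a.
This gives a 5×10 integer matrix of rank 4; reducing to Smith normal form yields diagonal entries (1,1,1,1).

The boundary map ∂_2: C_2 → C_1 acts by ∂[p,q,r] = [q,r] − [p,r] + [p,q]. For instance
  ∂abd = bd − ad + ab,
  ∂bde = de − be + bd.
The 10×10 boundary matrix has rank 6 and Smith normal form diag(1,1,1,1,1,1).

∂_3: C_3 → C_2 sends each 3-simplex σ to the alternating sum Σ_i (−1)^i (σ with its i-th vertex removed). For instance
  ∂abde = bde − ade + abe − abd,
  ∂bcde = cde − bde + bce − bcd.
As a 10×5 matrix over Z this has rank 4, with invariant factors (1,1,1,1).

Reading off H_k = ker ∂_k / im ∂_{k+1}:

  H_0: rank C_0 − rank ∂_1 = 5 − 4 = 1, and the invariant factors of ∂_1 are all 1, so H_0 = Z.
  H_1: rank ker ∂_1 − rank ∂_2 = (10 − 4) − 6 = 0, and the invariant factors of ∂_2 are all 1, so H_1 = 0.
  H_2: rank ker ∂_2 − rank ∂_3 = (10 − 6) − 4 = 0, and the invariant factors of ∂_3 are all 1, so H_2 = 0.
  H_3: rank ker ∂_3 − rank ∂_4 = (5 − 4) − 0 = 1, and there is no ∂_4, so H_3 = Z.

Hence the Betti numbers are b_0 = 1, b_1 = 0, b_2 = 0, b_3 = 1.

b_0 = 1, b_1 = 0, b_2 = 0, b_3 = 1.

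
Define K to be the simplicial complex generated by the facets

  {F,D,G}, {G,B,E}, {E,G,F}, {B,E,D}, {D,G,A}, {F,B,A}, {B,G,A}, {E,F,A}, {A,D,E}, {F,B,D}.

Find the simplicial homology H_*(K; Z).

We work with the vertex ordering A < B < D < E < F < G. The simplices of K, each written with vertices in increasing order, are:

  0-simplices (6): A, B, D, E, F, G
  1-simplices (15): AB, AD, AE, AF, AG, BD, BE, BF, BG, DE, DF, DG, EF, EG, FG
  2-simplices (10): ABF, ABG, ADE, ADG, AEF, BDE, BDF, BEG, DFG, EFG

so the chain groups are C_0 ≅ Z^6, C_1 ≅ Z^15, C_2 ≅ Z^10.

Boundary ∂_1: C_1 → C_0 is given by ∂[p,q] = [q] − [p]. For instance
  ∂FG = G − F.
This gives a 6×15 integer matrix of rank 5; reducing to Smith normal form yields diagonal entries (1,1,1,1,1).

The boundary map ∂_2: C_2 → C_1 acts by ∂[p,q,r] = [q,r] − [p,r] + [p,q]. For instance
  ∂BDE = DE − BE + BD,
  ∂EFG = FG − EG + EF.
As a 15×10 matrix over Z this has rank 10, with invariant factors (1,1,1,1,1,1,1,1,1,2).

Reading off H_k = ker ∂_k / im ∂_{k+1}:

  H_0: rank C_0 − rank ∂_1 = 6 − 5 = 1, and the invariant factors of ∂_1 are all 1, so H_0 ≅ Z.
  H_1: rank ker ∂_1 − rank ∂_2 = (15 − 5) − 10 = 0, and ∂_2 has invariant factor 2 > 1, so H_1 ≅ Z/2.
  H_2: rank ker ∂_2 − rank ∂_3 = (10 − 10) − 0 = 0, and there is no ∂_3, so H_2 ≅ 0.

H_0 = Z,  H_1 = Z/2,  H_2 = 0.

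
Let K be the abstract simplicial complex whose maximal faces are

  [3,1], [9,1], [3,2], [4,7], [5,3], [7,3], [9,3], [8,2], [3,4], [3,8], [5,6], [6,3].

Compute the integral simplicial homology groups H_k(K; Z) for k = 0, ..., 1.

Order the vertices as 1 < 2 < 3 < 4 < 5 < 6 < 7 < 8 < 9. Listing each simplex with vertices in this order, K has dimension 1 with simplices:

  0-simplices (9): [1], [2], [3], [4], [5], [6], [7], [8], [9]
  1-simplices (12): [1,3], [1,9], [2,3], [2,8], [3,4], [3,5], [3,6], [3,7], [3,8], [3,9], [4,7], [5,6]

so the chain groups are C_0 ≅ Z^9, C_1 ≅ Z^12.

Boundary ∂_1: C_1 → C_0 maps an edge to its endpoints' difference, ∂[p,q] = q − p. For instance
  ∂[3,6] = [6] − [3].
This gives a 9×12 integer matrix of rank 8; reducing to Smith normal form yields diagonal entries (1,1,1,1,1,1,1,1).

From H_k ≅ ker(∂_k) / im(∂_{k+1}) we obtain:

  H_0: rank C_0 − rank ∂_1 = 9 − 8 = 1, and the invariant factors of ∂_1 are all 1, so H_0 ≅ Z.
  H_1: rank ker ∂_1 − rank ∂_2 = (12 − 8) − 0 = 4, and there is no ∂_2, so H_1 ≅ Z^4.

H_0 ≅ Z,  H_1 ≅ Z^4.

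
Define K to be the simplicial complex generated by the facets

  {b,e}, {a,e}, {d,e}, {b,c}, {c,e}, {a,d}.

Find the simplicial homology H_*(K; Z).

Fix the vertex order a < b < c < d < e and write every simplex with vertices in increasing order. Then dim K = 1 and the simplices of K are:

  0-simplices (5): a, b, c, d, e
  1-simplices (6): ad, ae, bc, be, ce, de

so the chain groups are C_0 ≅ Z^5, C_1 ≅ Z^6.

The boundary map ∂_1: C_1 → C_0 maps an edge to its endpoints' difference, ∂[p,q] = q − p. For instance
  ∂ce = e − c.
The resulting 5×6 matrix has rank 4, and its Smith normal form has invariant factors (1,1,1,1).

Reading off H_k = ker ∂_k / im ∂_{k+1}:

  H_0: rank C_0 − rank ∂_1 = 5 − 4 = 1, and the invariant factors of ∂_1 are all 1, so H_0 = Z.
  H_1: rank ker ∂_1 − rank ∂_2 = (6 − 4) − 0 = 2, and there is no ∂_2, so H_1 = Z^2.

H_0 ≅ Z,  H_1 ≅ Z^2.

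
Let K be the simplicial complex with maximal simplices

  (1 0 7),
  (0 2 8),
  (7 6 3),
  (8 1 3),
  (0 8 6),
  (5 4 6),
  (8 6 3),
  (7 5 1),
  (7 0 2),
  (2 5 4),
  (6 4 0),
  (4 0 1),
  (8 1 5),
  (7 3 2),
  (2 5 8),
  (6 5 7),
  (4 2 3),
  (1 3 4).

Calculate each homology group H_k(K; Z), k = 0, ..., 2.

H_0 = Z,  H_1 = Z^2,  H_2 = Z.

We work with the vertex ordering 0 < 1 < 2 < 3 < 4 < 5 < 6 < 7 < 8. The simplices of K, each written with vertices in increasing order, are:

  0-simplices (9): [0], [1], [2], [3], [4], [5], [6], [7], [8]
  1-simplices (27): (27 of them)
  2-simplices (18): [0,1,4], [0,1,7], [0,2,7], [0,2,8], [0,4,6], [0,6,8], [1,3,4], [1,3,8], [1,5,7], [1,5,8], [2,3,4], [2,3,7], [2,4,5], [2,5,8], [3,6,7], [3,6,8], [4,5,6], [5,6,7]

Hence C_0 ≅ Z^9, C_1 ≅ Z^27, C_2 ≅ Z^18.

Boundary ∂_1: C_1 → C_0 maps an edge to its endpoints' difference, ∂[p,q] = q − p. For instance
  ∂[1,7] = [7] − [1].
This gives a 9×27 integer matrix of rank 8; reducing to Smith normal form yields diagonal entries (1,1,1,1,1,1,1,1).

∂_2: C_2 → C_1 maps a triangle to the signed sum of its edges. For instance
  ∂[4,5,6] = [5,6] − [4,6] + [4,5],
  ∂[5,6,7] = [6,7] − [5,7] + [5,6].
As a 27×18 matrix over Z this has rank 17, with invariant factors (1,1,1,1,1,1,1,1,1,1,1,1,1,1,1,1,1).

Computing H_k = (kernel of ∂_k) / (image of ∂_{k+1}):

  H_0: rank C_0 − rank ∂_1 = 9 − 8 = 1, and the invariant factors of ∂_1 are all 1, so H_0 = Z.
  H_1: rank ker ∂_1 − rank ∂_2 = (27 − 8) − 17 = 2, and the invariant factors of ∂_2 are all 1, so H_1 = Z^2.
  H_2: rank ker ∂_2 − rank ∂_3 = (18 − 17) − 0 = 1, and there is no ∂_3, so H_2 = Z.

As a check, the Euler characteristic is 9 − 27 + 18 = 0, which agrees with 1 − 2 + 1 = 0.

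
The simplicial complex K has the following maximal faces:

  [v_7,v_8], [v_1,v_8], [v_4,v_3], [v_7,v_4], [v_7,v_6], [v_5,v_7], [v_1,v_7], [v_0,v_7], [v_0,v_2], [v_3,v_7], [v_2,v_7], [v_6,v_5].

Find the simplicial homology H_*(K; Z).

H_0 ≅ Z,  H_1 ≅ Z^4.

Order the vertices as v_0 < v_1 < v_2 < v_3 < v_4 < v_5 < v_6 < v_7 < v_8. Listing each simplex with vertices in this order, K has dimension 1 with simplices:

  0-simplices (9): [v_0], [v_1], [v_2], [v_3], [v_4], [v_5], [v_6], [v_7], [v_8]
  1-simplices (12): [v_0,v_2], [v_0,v_7], [v_1,v_7], [v_1,v_8], [v_2,v_7], [v_3,v_4], [v_3,v_7], [v_4,v_7], [v_5,v_6], [v_5,v_7], [v_6,v_7], [v_7,v_8]

so the chain groups are C_0 ≅ Z^9, C_1 ≅ Z^12.

Boundary ∂_1: C_1 → C_0 sends each edge [p,q] (with p < q) to q − p. For instance
  ∂[v_7,v_8] = [v_8] − [v_7].
The resulting 9×12 matrix has rank 8, and its Smith normal form has invariant factors (1,1,1,1,1,1,1,1).

Computing H_k = (kernel of ∂_k) / (image of ∂_{k+1}):

  H_0: rank C_0 − rank ∂_1 = 9 − 8 = 1, and the invariant factors of ∂_1 are all 1, so H_0 = Z.
  H_1: rank ker ∂_1 − rank ∂_2 = (12 − 8) − 0 = 4, and there is no ∂_2, so H_1 = Z^4.

As a check, the Euler characteristic is 9 − 12 = -3, which agrees with 1 − 4 = -3.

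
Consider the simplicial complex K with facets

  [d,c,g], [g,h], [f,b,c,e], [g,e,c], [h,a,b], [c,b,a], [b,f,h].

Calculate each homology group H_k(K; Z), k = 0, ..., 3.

K has 8 vertices, 16 edges, 9 triangles, 1 3-simplex.
rank ∂_0 = 0, rank ∂_1 = 7 ⇒ b_0 = 8 − 0 − 7 = 1; all invariant factors of ∂_1 are 1 so no torsion. So H_0 = Z.
rank ∂_1 = 7, rank ∂_2 = 8 ⇒ b_1 = 16 − 7 − 8 = 1; all invariant factors of ∂_2 are 1 so no torsion. So H_1 = Z.
rank ∂_2 = 8, rank ∂_3 = 1 ⇒ b_2 = 9 − 8 − 1 = 0; all invariant factors of ∂_3 are 1 so no torsion. So H_2 = 0.
rank ∂_3 = 1, rank ∂_4 = 0 ⇒ b_3 = 1 − 1 − 0 = 0. So H_3 = 0.

H_0 ≅ Z,  H_1 ≅ Z,  H_2 = 0,  H_3 = 0.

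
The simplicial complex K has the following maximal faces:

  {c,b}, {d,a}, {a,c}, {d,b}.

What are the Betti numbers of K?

Take the total order a < b < c < d on the vertex set. Then K (dimension 1) consists of the simplices:

  0-simplices (4): a, b, c, d
  1-simplices (4): ac, ad, bc, bd

giving chain groups C_0 ≅ Z^4, C_1 ≅ Z^4.

Boundary ∂_1: C_1 → C_0 sends each edge [p,q] (with p < q) to q − p.
The 4×4 boundary matrix has rank 3 and Smith normal form diag(1,1,1).

Now H_k = ker ∂_k / im ∂_{k+1}, so:

  H_0: rank C_0 − rank ∂_1 = 4 − 3 = 1, and the invariant factors of ∂_1 are all 1, so H_0 ≅ Z.
  H_1: rank ker ∂_1 − rank ∂_2 = (4 − 3) − 0 = 1, and there is no ∂_2, so H_1 ≅ Z.

(K is a triangulation of the circle S^1.)

Hence the Betti numbers are b_0 = 1, b_1 = 1.

b_0 = 1, b_1 = 1.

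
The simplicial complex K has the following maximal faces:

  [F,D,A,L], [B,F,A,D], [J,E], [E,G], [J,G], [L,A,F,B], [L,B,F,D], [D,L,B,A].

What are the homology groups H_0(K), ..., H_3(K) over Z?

Order the vertices as A < B < D < E < F < G < J < L. Listing each simplex with vertices in this order, K has dimension 3 with simplices:

  0-simplices (8): A, B, D, E, F, G, J, L
  1-simplices (13): AB, AD, AF, AL, BD, BF, BL, DF, DL, EG, EJ, FL, GJ
  2-simplices (10): ABD, ABF, ABL, ADF, ADL, AFL, BDF, BDL, BFL, DFL
  3-simplices (5): ABDF, ABDL, ABFL, ADFL, BDFL

so the chain groups are C_0 ≅ Z^8, C_1 ≅ Z^13, C_2 ≅ Z^10, C_3 ≅ Z^5.

∂_1: C_1 → C_0 maps an edge to its endpoints' difference, ∂[p,q] = q − p.
The 8×13 boundary matrix has rank 6 and Smith normal form diag(1,1,1,1,1,1).

∂_2: C_2 → C_1 maps a triangle to the signed sum of its edges. For instance
  ∂ABF = BF − AF + AB,
  ∂DFL = FL − DL + DF.
The 13×10 boundary matrix has rank 6 and Smith normal form diag(1,1,1,1,1,1).

Boundary ∂_3: C_3 → C_2 sends each 3-simplex σ to the alternating sum Σ_i (−1)^i (σ with its i-th vertex removed). For instance
  ∂ABFL = BFL − AFL + ABL − ABF,
  ∂ABDL = BDL − ADL + ABL − ABD.
The 10×5 boundary matrix has rank 4 and Smith normal form diag(1,1,1,1).

Reading off H_k = ker ∂_k / im ∂_{k+1}:

  H_0: rank C_0 − rank ∂_1 = 8 − 6 = 2, and the invariant factors of ∂_1 are all 1, so H_0 = Z^2.
  H_1: rank ker ∂_1 − rank ∂_2 = (13 − 6) − 6 = 1, and the invariant factors of ∂_2 are all 1, so H_1 = Z.
  H_2: rank ker ∂_2 − rank ∂_3 = (10 − 6) − 4 = 0, and the invariant factors of ∂_3 are all 1, so H_2 = 0.
  H_3: rank ker ∂_3 − rank ∂_4 = (5 − 4) − 0 = 1, and there is no ∂_4, so H_3 = Z.

H_0 = Z^2,  H_1 = Z,  H_2 = 0,  H_3 = Z.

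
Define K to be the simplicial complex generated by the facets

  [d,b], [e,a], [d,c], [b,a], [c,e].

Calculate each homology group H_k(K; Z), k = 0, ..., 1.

K has 5 vertices, 5 edges.
rank ∂_0 = 0, rank ∂_1 = 4 ⇒ b_0 = 5 − 0 − 4 = 1; all invariant factors of ∂_1 are 1 so no torsion. So H_0 ≅ Z.
rank ∂_1 = 4, rank ∂_2 = 0 ⇒ b_1 = 5 − 4 − 0 = 1. So H_1 ≅ Z.

H_0 = Z,  H_1 = Z.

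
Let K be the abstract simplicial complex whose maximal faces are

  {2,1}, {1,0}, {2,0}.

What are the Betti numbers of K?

b_0 = 1, b_1 = 1.

K has 3 vertices, 3 edges.
rank ∂_0 = 0, rank ∂_1 = 2 ⇒ b_0 = 3 − 0 − 2 = 1; all invariant factors of ∂_1 are 1 so no torsion. So H_0 = Z.
rank ∂_1 = 2, rank ∂_2 = 0 ⇒ b_1 = 3 − 2 − 0 = 1. So H_1 = Z.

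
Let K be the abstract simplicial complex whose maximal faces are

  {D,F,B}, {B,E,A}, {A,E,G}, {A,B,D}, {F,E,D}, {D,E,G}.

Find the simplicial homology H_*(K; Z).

We work with the vertex ordering A < B < D < E < F < G. The simplices of K, each written with vertices in increasing order, are:

  0-simplices (6): A, B, D, E, F, G
  1-simplices (12): AB, AD, AE, AG, BD, BE, BF, DE, DF, DG, EF, EG
  2-simplices (6): ABD, ABE, AEG, BDF, DEF, DEG

Hence C_0 ≅ Z^6, C_1 ≅ Z^12, C_2 ≅ Z^6.

∂_1: C_1 → C_0 maps an edge to its endpoints' difference, ∂[p,q] = q − p.
This gives a 6×12 integer matrix of rank 5; reducing to Smith normal form yields diagonal entries (1,1,1,1,1).

∂_2: C_2 → C_1 sends each 2-simplex [p,q,r] to [q,r] − [p,r] + [p,q]. For instance
  ∂ABE = BE − AE + AB,
  ∂DEF = EF − DF + DE.
As a 12×6 matrix over Z this has rank 6, with invariant factors (1,1,1,1,1,1).

Computing H_k = (kernel of ∂_k) / (image of ∂_{k+1}):

  H_0: rank C_0 − rank ∂_1 = 6 − 5 = 1, and the invariant factors of ∂_1 are all 1, so H_0 ≅ Z.
  H_1: rank ker ∂_1 − rank ∂_2 = (12 − 5) − 6 = 1, and the invariant factors of ∂_2 are all 1, so H_1 ≅ Z.
  H_2: rank ker ∂_2 − rank ∂_3 = (6 − 6) − 0 = 0, and there is no ∂_3, so H_2 ≅ 0.

H_0 ≅ Z,  H_1 ≅ Z,  H_2 = 0.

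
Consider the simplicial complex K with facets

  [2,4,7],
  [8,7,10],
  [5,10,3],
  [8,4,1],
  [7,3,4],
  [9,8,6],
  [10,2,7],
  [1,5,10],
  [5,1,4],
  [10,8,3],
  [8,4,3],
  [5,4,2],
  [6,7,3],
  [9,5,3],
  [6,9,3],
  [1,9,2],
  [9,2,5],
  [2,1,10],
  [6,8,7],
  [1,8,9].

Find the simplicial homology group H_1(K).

H_1 = Z ⊕ Z/2Z.

Order the vertices as 1 < 2 < 3 < 4 < 5 < 6 < 7 < 8 < 9 < 10. Listing each simplex with vertices in this order, K has dimension 2 with simplices:

  0-simplices (10): [1], [2], [3], [4], [5], [6], [7], [8], [9], [10]
  1-simplices (30): (30 of them)
  2-simplices (20): (20 of them)

Hence C_0 ≅ Z^10, C_1 ≅ Z^30, C_2 ≅ Z^20.

Boundary ∂_1: C_1 → C_0 maps an edge to its endpoints' difference, ∂[p,q] = q − p.
The 10×30 boundary matrix has rank 9 and Smith normal form diag(1,1,1,1,1,1,1,1,1).

∂_2: C_2 → C_1 acts by ∂[p,q,r] = [q,r] − [p,r] + [p,q]. For instance
  ∂[1,4,8] = [4,8] − [1,8] + [1,4],
  ∂[2,7,10] = [7,10] − [2,10] + [2,7].
The 30×20 boundary matrix has rank 20 and Smith normal form diag(1,1,1,1,1,1,1,1,1,1,1,1,1,1,1,1,1,1,1,2).

Reading off H_k = ker ∂_k / im ∂_{k+1}:

  H_1: rank ker ∂_1 − rank ∂_2 = (30 − 9) − 20 = 1, and ∂_2 has invariant factor 2 > 1, so H_1 ≅ Z ⊕ Z/2Z.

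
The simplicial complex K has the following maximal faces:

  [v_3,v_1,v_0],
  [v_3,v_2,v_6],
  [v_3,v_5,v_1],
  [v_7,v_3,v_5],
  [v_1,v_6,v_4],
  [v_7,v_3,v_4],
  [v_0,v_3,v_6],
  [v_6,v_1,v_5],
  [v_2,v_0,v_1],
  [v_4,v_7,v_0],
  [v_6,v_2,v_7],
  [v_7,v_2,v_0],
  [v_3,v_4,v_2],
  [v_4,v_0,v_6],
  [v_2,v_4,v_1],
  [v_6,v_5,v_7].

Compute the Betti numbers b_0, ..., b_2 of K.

b_0 = 1, b_1 = 2, b_2 = 1.

Fix the vertex order v_0 < v_1 < v_2 < v_3 < v_4 < v_5 < v_6 < v_7 and write every simplex with vertices in increasing order. Then dim K = 2 and the simplices of K are:

  0-simplices (8): [v_0], [v_1], [v_2], [v_3], [v_4], [v_5], [v_6], [v_7]
  1-simplices (24): (24 of them)
  2-simplices (16): (16 of them)

giving chain groups C_0 ≅ Z^8, C_1 ≅ Z^24, C_2 ≅ Z^16.

The boundary map ∂_1: C_1 → C_0 is given by ∂[p,q] = [q] − [p].
This gives a 8×24 integer matrix of rank 7; reducing to Smith normal form yields diagonal entries (1,1,1,1,1,1,1).

The boundary map ∂_2: C_2 → C_1 maps a triangle to the signed sum of its edges. For instance
  ∂[v_3,v_5,v_7] = [v_5,v_7] − [v_3,v_7] + [v_3,v_5],
  ∂[v_1,v_2,v_4] = [v_2,v_4] − [v_1,v_4] + [v_1,v_2].
This gives a 24×16 integer matrix of rank 15; reducing to Smith normal form yields diagonal entries (1,1,1,1,1,1,1,1,1,1,1,1,1,1,1).

Now H_k = ker ∂_k / im ∂_{k+1}, so:

  H_0: rank C_0 − rank ∂_1 = 8 − 7 = 1, and the invariant factors of ∂_1 are all 1, so H_0 = Z.
  H_1: rank ker ∂_1 − rank ∂_2 = (24 − 7) − 15 = 2, and the invariant factors of ∂_2 are all 1, so H_1 = Z^2.
  H_2: rank ker ∂_2 − rank ∂_3 = (16 − 15) − 0 = 1, and there is no ∂_3, so H_2 = Z.

As a check, the Euler characteristic is 8 − 24 + 16 = 0, which agrees with 1 − 2 + 1 = 0.
(K is a triangulation of the torus T^2.)

Hence the Betti numbers are b_0 = 1, b_1 = 2, b_2 = 1.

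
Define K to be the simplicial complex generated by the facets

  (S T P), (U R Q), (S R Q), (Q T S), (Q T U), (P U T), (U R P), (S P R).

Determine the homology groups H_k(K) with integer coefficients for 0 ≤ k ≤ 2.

Fix the vertex order P < Q < R < S < T < U and write every simplex with vertices in increasing order. Then dim K = 2 and the simplices of K are:

  0-simplices (6): P, Q, R, S, T, U
  1-simplices (12): PR, PS, PT, PU, QR, QS, QT, QU, RS, RU, ST, TU
  2-simplices (8): PRS, PRU, PST, PTU, QRS, QRU, QST, QTU

so the chain groups are C_0 ≅ Z^6, C_1 ≅ Z^12, C_2 ≅ Z^8.

∂_1: C_1 → C_0 sends each edge [p,q] (with p < q) to q − p. For instance
  ∂ST = T − S.
This gives a 6×12 integer matrix of rank 5; reducing to Smith normal form yields diagonal entries (1,1,1,1,1).

The boundary map ∂_2: C_2 → C_1 sends each 2-simplex [p,q,r] to [q,r] − [p,r] + [p,q]. For instance
  ∂PRU = RU − PU + PR,
  ∂QST = ST − QT + QS.
As a 12×8 matrix over Z this has rank 7, with invariant factors (1,1,1,1,1,1,1).

Now H_k = ker ∂_k / im ∂_{k+1}, so:

  H_0: rank C_0 − rank ∂_1 = 6 − 5 = 1, and the invariant factors of ∂_1 are all 1, so H_0 = Z.
  H_1: rank ker ∂_1 − rank ∂_2 = (12 − 5) − 7 = 0, and the invariant factors of ∂_2 are all 1, so H_1 = 0.
  H_2: rank ker ∂_2 − rank ∂_3 = (8 − 7) − 0 = 1, and there is no ∂_3, so H_2 = Z.

As a check, the Euler characteristic is 6 − 12 + 8 = 2, which agrees with 1 − 0 + 1 = 2.

H_0 = Z,  H_1 = 0,  H_2 = Z.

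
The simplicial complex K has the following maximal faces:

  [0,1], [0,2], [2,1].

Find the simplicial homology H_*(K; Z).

H_0 ≅ Z,  H_1 ≅ Z.

Order the vertices as 0 < 1 < 2. Listing each simplex with vertices in this order, K has dimension 1 with simplices:

  0-simplices (3): [0], [1], [2]
  1-simplices (3): [0,1], [0,2], [1,2]

giving chain groups C_0 ≅ Z^3, C_1 ≅ Z^3.

The boundary map ∂_1: C_1 → C_0 maps an edge to its endpoints' difference, ∂[p,q] = q − p.
This gives a 3×3 integer matrix of rank 2; reducing to Smith normal form yields diagonal entries (1,1).

Reading off H_k = ker ∂_k / im ∂_{k+1}:

  H_0: rank C_0 − rank ∂_1 = 3 − 2 = 1, and the invariant factors of ∂_1 are all 1, so H_0 ≅ Z.
  H_1: rank ker ∂_1 − rank ∂_2 = (3 − 2) − 0 = 1, and there is no ∂_2, so H_1 ≅ Z.

As a check, the Euler characteristic is 3 − 3 = 0, which agrees with 1 − 1 = 0.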